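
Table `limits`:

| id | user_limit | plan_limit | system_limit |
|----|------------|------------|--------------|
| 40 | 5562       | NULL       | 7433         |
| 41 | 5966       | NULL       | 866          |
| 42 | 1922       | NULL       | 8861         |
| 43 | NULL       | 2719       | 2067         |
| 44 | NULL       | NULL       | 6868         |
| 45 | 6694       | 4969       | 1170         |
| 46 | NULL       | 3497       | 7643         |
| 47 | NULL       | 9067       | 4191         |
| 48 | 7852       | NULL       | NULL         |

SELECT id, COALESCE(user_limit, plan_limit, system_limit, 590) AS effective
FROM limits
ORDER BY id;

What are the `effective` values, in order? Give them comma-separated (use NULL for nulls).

id=40: user_limit=5562 → 5562
id=41: user_limit=5966 → 5966
id=42: user_limit=1922 → 1922
id=43: user_limit=NULL, plan_limit=2719 → 2719
id=44: user_limit=NULL, plan_limit=NULL, system_limit=6868 → 6868
id=45: user_limit=6694 → 6694
id=46: user_limit=NULL, plan_limit=3497 → 3497
id=47: user_limit=NULL, plan_limit=9067 → 9067
id=48: user_limit=7852 → 7852

5562, 5966, 1922, 2719, 6868, 6694, 3497, 9067, 7852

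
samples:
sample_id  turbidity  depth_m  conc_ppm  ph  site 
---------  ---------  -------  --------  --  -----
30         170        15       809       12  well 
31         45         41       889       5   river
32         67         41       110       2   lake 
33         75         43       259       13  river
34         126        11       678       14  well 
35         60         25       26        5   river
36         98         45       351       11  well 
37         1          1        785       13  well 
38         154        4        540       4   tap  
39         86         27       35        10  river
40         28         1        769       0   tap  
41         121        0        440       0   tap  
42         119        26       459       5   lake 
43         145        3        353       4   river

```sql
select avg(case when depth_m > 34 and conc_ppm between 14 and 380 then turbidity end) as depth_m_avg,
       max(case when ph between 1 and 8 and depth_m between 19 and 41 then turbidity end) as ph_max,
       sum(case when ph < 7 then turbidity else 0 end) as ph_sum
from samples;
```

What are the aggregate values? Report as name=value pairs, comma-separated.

[depth_m_avg: depth_m > 34 and conc_ppm between 14 and 380]
sample_id=30: ✗
sample_id=31: ✗
sample_id=32: ✓ → 67
sample_id=33: ✓ → 75
sample_id=34: ✗
sample_id=35: ✗
sample_id=36: ✓ → 98
sample_id=37: ✗
sample_id=38: ✗
sample_id=39: ✗
sample_id=40: ✗
sample_id=41: ✗
sample_id=42: ✗
sample_id=43: ✗
depth_m_avg = (67 + 75 + 98) / 3 = 80
—
[ph_max: ph between 1 and 8 and depth_m between 19 and 41]
sample_id=30: ✗
sample_id=31: ✓ → 45
sample_id=32: ✓ → 67
sample_id=33: ✗
sample_id=34: ✗
sample_id=35: ✓ → 60
sample_id=36: ✗
sample_id=37: ✗
sample_id=38: ✗
sample_id=39: ✗
sample_id=40: ✗
sample_id=41: ✗
sample_id=42: ✓ → 119
sample_id=43: ✗
ph_max = MAX(45, 67, 60, 119) = 119
—
[ph_sum: ph < 7]
sample_id=30: ✗
sample_id=31: ✓ → 45
sample_id=32: ✓ → 67
sample_id=33: ✗
sample_id=34: ✗
sample_id=35: ✓ → 60
sample_id=36: ✗
sample_id=37: ✗
sample_id=38: ✓ → 154
sample_id=39: ✗
sample_id=40: ✓ → 28
sample_id=41: ✓ → 121
sample_id=42: ✓ → 119
sample_id=43: ✓ → 145
ph_sum = 45 + 67 + 60 + 154 + 28 + 121 + 119 + 145 = 739

depth_m_avg=80, ph_max=119, ph_sum=739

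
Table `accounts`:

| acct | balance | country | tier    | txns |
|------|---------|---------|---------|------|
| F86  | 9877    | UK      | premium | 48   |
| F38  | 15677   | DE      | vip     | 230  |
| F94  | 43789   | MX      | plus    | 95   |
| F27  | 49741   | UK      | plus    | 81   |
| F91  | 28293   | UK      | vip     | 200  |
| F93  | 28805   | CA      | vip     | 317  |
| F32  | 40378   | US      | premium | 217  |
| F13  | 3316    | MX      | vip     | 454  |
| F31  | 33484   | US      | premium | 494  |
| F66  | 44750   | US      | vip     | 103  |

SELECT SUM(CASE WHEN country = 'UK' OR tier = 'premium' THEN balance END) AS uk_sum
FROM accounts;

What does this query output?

acct=F86: ✓ → 9877
acct=F38: ✗
acct=F94: ✗
acct=F27: ✓ → 49741
acct=F91: ✓ → 28293
acct=F93: ✗
acct=F32: ✓ → 40378
acct=F13: ✗
acct=F31: ✓ → 33484
acct=F66: ✗
uk_sum = 9877 + 49741 + 28293 + 40378 + 33484 = 161773

161773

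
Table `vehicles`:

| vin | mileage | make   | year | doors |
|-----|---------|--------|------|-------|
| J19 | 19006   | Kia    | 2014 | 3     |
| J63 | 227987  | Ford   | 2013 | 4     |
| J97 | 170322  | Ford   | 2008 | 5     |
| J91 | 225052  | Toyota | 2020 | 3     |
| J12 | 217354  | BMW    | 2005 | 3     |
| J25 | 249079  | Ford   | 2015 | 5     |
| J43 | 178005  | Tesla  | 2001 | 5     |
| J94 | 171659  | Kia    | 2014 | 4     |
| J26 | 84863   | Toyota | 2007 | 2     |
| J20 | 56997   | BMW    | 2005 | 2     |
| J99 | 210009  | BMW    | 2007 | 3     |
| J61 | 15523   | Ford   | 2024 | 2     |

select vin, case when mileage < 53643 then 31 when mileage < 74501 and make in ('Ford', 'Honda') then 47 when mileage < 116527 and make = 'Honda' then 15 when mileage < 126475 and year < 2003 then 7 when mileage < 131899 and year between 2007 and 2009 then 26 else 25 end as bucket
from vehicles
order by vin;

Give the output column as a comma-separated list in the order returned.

25, 31, 25, 25, 26, 25, 31, 25, 25, 25, 25, 25

vin=J12: ELSE → 25
vin=J19: mileage < 53643 → 31
vin=J20: ELSE → 25
vin=J25: ELSE → 25
vin=J26: mileage < 131899 and year between 2007 and 2009 → 26
vin=J43: ELSE → 25
vin=J61: mileage < 53643 → 31
vin=J63: ELSE → 25
vin=J91: ELSE → 25
vin=J94: ELSE → 25
vin=J97: ELSE → 25
vin=J99: ELSE → 25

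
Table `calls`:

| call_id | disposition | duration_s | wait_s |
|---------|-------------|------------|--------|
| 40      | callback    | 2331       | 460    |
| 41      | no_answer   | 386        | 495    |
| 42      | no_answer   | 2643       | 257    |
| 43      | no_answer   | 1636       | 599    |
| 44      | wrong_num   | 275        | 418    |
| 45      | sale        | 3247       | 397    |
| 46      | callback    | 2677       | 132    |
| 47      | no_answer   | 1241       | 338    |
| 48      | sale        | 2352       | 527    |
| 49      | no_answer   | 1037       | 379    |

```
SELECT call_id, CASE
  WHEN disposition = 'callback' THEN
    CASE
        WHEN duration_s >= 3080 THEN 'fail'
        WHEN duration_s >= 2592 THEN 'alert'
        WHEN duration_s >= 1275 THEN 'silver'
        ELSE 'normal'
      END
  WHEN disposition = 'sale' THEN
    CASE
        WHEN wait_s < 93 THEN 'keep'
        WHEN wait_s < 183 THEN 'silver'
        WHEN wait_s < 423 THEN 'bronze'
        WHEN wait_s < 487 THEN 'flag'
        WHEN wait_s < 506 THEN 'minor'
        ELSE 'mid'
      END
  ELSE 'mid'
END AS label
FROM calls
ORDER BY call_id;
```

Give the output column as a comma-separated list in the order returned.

call_id=40: disposition='callback' → inner[duration_s >= 1275] → silver
call_id=41: disposition='no_answer' → outer ELSE → mid
call_id=42: disposition='no_answer' → outer ELSE → mid
call_id=43: disposition='no_answer' → outer ELSE → mid
call_id=44: disposition='wrong_num' → outer ELSE → mid
call_id=45: disposition='sale' → inner[wait_s < 423] → bronze
call_id=46: disposition='callback' → inner[duration_s >= 2592] → alert
call_id=47: disposition='no_answer' → outer ELSE → mid
call_id=48: disposition='sale' → inner[ELSE] → mid
call_id=49: disposition='no_answer' → outer ELSE → mid

silver, mid, mid, mid, mid, bronze, alert, mid, mid, mid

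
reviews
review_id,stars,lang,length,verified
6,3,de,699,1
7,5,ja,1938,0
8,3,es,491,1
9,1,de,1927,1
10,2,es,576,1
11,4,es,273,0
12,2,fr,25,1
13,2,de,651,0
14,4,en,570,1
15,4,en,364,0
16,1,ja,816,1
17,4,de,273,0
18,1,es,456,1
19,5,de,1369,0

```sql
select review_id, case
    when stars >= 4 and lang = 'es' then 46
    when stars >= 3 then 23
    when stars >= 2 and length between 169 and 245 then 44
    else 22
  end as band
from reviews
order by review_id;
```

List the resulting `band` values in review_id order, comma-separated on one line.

23, 23, 23, 22, 22, 46, 22, 22, 23, 23, 22, 23, 22, 23

review_id=6: stars >= 3 → 23
review_id=7: stars >= 3 → 23
review_id=8: stars >= 3 → 23
review_id=9: ELSE → 22
review_id=10: ELSE → 22
review_id=11: stars >= 4 and lang = 'es' → 46
review_id=12: ELSE → 22
review_id=13: ELSE → 22
review_id=14: stars >= 3 → 23
review_id=15: stars >= 3 → 23
review_id=16: ELSE → 22
review_id=17: stars >= 3 → 23
review_id=18: ELSE → 22
review_id=19: stars >= 3 → 23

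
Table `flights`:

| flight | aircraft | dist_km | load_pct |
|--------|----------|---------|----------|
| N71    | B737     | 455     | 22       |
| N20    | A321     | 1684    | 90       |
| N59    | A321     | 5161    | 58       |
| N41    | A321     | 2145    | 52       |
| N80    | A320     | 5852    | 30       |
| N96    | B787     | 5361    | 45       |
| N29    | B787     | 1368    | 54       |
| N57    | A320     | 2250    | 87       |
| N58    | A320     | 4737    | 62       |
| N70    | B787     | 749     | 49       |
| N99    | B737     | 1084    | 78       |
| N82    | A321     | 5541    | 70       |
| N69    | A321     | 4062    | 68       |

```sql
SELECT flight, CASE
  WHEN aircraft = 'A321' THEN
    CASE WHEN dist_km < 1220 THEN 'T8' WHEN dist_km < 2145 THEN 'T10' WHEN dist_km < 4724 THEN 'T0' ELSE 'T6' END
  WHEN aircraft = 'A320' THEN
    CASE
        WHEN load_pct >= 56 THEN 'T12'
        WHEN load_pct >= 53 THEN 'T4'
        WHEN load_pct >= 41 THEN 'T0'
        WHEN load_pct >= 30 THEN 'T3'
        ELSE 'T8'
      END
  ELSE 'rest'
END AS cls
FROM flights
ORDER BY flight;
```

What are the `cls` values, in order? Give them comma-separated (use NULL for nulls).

flight=N20: aircraft='A321' → inner[dist_km < 2145] → T10
flight=N29: aircraft='B787' → outer ELSE → rest
flight=N41: aircraft='A321' → inner[dist_km < 4724] → T0
flight=N57: aircraft='A320' → inner[load_pct >= 56] → T12
flight=N58: aircraft='A320' → inner[load_pct >= 56] → T12
flight=N59: aircraft='A321' → inner[ELSE] → T6
flight=N69: aircraft='A321' → inner[dist_km < 4724] → T0
flight=N70: aircraft='B787' → outer ELSE → rest
flight=N71: aircraft='B737' → outer ELSE → rest
flight=N80: aircraft='A320' → inner[load_pct >= 30] → T3
flight=N82: aircraft='A321' → inner[ELSE] → T6
flight=N96: aircraft='B787' → outer ELSE → rest
flight=N99: aircraft='B737' → outer ELSE → rest

T10, rest, T0, T12, T12, T6, T0, rest, rest, T3, T6, rest, rest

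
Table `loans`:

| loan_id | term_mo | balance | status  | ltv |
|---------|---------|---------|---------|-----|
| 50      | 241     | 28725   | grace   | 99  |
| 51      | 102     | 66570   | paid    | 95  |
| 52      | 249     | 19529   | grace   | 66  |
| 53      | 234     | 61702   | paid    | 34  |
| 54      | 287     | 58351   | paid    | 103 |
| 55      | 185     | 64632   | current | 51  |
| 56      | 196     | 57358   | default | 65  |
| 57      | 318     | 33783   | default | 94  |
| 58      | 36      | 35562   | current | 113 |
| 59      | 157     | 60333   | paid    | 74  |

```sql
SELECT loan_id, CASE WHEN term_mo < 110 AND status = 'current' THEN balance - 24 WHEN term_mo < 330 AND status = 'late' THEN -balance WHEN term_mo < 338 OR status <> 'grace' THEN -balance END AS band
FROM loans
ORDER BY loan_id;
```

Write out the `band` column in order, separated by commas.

-28725, -66570, -19529, -61702, -58351, -64632, -57358, -33783, 35538, -60333

loan_id=50: term_mo < 338 OR status <> 'grace' → -28725
loan_id=51: term_mo < 338 OR status <> 'grace' → -66570
loan_id=52: term_mo < 338 OR status <> 'grace' → -19529
loan_id=53: term_mo < 338 OR status <> 'grace' → -61702
loan_id=54: term_mo < 338 OR status <> 'grace' → -58351
loan_id=55: term_mo < 338 OR status <> 'grace' → -64632
loan_id=56: term_mo < 338 OR status <> 'grace' → -57358
loan_id=57: term_mo < 338 OR status <> 'grace' → -33783
loan_id=58: term_mo < 110 AND status = 'current' → 35538
loan_id=59: term_mo < 338 OR status <> 'grace' → -60333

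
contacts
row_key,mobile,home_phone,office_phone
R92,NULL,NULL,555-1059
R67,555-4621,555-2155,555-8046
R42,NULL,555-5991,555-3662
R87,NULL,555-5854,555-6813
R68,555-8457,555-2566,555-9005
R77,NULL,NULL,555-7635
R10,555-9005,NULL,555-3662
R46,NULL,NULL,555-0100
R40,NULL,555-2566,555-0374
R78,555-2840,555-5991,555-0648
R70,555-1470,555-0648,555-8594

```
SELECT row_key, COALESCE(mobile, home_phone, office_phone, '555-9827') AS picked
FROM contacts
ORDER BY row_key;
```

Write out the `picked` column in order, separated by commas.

row_key=R10: mobile=555-9005 → 555-9005
row_key=R40: mobile=NULL, home_phone=555-2566 → 555-2566
row_key=R42: mobile=NULL, home_phone=555-5991 → 555-5991
row_key=R46: mobile=NULL, home_phone=NULL, office_phone=555-0100 → 555-0100
row_key=R67: mobile=555-4621 → 555-4621
row_key=R68: mobile=555-8457 → 555-8457
row_key=R70: mobile=555-1470 → 555-1470
row_key=R77: mobile=NULL, home_phone=NULL, office_phone=555-7635 → 555-7635
row_key=R78: mobile=555-2840 → 555-2840
row_key=R87: mobile=NULL, home_phone=555-5854 → 555-5854
row_key=R92: mobile=NULL, home_phone=NULL, office_phone=555-1059 → 555-1059

555-9005, 555-2566, 555-5991, 555-0100, 555-4621, 555-8457, 555-1470, 555-7635, 555-2840, 555-5854, 555-1059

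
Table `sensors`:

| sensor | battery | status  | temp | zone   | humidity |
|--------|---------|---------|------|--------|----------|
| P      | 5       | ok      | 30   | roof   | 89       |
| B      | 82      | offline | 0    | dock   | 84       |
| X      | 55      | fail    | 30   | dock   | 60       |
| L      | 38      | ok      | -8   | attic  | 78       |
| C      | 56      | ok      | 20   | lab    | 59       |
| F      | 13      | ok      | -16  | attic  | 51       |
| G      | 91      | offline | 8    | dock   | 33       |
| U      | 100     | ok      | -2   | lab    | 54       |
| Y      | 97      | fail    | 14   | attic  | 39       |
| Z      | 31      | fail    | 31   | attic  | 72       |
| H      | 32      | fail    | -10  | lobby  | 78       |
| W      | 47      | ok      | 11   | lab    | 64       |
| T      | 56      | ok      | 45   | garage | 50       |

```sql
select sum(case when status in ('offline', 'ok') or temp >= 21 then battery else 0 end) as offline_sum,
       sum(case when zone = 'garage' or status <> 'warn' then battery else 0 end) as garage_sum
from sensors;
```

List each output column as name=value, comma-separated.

[offline_sum: status in ('offline', 'ok') or temp >= 21]
sensor=P: ✓ → 5
sensor=B: ✓ → 82
sensor=X: ✓ → 55
sensor=L: ✓ → 38
sensor=C: ✓ → 56
sensor=F: ✓ → 13
sensor=G: ✓ → 91
sensor=U: ✓ → 100
sensor=Y: ✗
sensor=Z: ✓ → 31
sensor=H: ✗
sensor=W: ✓ → 47
sensor=T: ✓ → 56
offline_sum = 5 + 82 + 55 + 38 + 56 + 13 + 91 + 100 + 31 + 47 + 56 = 574
—
[garage_sum: zone = 'garage' or status <> 'warn']
sensor=P: ✓ → 5
sensor=B: ✓ → 82
sensor=X: ✓ → 55
sensor=L: ✓ → 38
sensor=C: ✓ → 56
sensor=F: ✓ → 13
sensor=G: ✓ → 91
sensor=U: ✓ → 100
sensor=Y: ✓ → 97
sensor=Z: ✓ → 31
sensor=H: ✓ → 32
sensor=W: ✓ → 47
sensor=T: ✓ → 56
garage_sum = 5 + 82 + 55 + 38 + 56 + 13 + 91 + 100 + 97 + 31 + 32 + 47 + 56 = 703

offline_sum=574, garage_sum=703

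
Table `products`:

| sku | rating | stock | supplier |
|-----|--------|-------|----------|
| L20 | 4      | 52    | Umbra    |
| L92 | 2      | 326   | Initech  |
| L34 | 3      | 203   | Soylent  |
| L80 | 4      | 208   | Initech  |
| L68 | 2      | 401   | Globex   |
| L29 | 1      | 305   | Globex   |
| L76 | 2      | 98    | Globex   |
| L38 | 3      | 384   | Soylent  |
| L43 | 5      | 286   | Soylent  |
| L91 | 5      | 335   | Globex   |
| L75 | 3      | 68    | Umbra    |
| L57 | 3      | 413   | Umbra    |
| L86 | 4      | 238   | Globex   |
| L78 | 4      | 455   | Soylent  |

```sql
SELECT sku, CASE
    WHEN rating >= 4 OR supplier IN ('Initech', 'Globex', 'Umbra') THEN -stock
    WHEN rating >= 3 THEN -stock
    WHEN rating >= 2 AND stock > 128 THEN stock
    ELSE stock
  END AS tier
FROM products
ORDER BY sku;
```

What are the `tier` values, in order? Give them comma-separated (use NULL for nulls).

-52, -305, -203, -384, -286, -413, -401, -68, -98, -455, -208, -238, -335, -326

sku=L20: rating >= 4 OR supplier IN ('Initech', 'Globex', 'Umbra') → -52
sku=L29: rating >= 4 OR supplier IN ('Initech', 'Globex', 'Umbra') → -305
sku=L34: rating >= 3 → -203
sku=L38: rating >= 3 → -384
sku=L43: rating >= 4 OR supplier IN ('Initech', 'Globex', 'Umbra') → -286
sku=L57: rating >= 4 OR supplier IN ('Initech', 'Globex', 'Umbra') → -413
sku=L68: rating >= 4 OR supplier IN ('Initech', 'Globex', 'Umbra') → -401
sku=L75: rating >= 4 OR supplier IN ('Initech', 'Globex', 'Umbra') → -68
sku=L76: rating >= 4 OR supplier IN ('Initech', 'Globex', 'Umbra') → -98
sku=L78: rating >= 4 OR supplier IN ('Initech', 'Globex', 'Umbra') → -455
sku=L80: rating >= 4 OR supplier IN ('Initech', 'Globex', 'Umbra') → -208
sku=L86: rating >= 4 OR supplier IN ('Initech', 'Globex', 'Umbra') → -238
sku=L91: rating >= 4 OR supplier IN ('Initech', 'Globex', 'Umbra') → -335
sku=L92: rating >= 4 OR supplier IN ('Initech', 'Globex', 'Umbra') → -326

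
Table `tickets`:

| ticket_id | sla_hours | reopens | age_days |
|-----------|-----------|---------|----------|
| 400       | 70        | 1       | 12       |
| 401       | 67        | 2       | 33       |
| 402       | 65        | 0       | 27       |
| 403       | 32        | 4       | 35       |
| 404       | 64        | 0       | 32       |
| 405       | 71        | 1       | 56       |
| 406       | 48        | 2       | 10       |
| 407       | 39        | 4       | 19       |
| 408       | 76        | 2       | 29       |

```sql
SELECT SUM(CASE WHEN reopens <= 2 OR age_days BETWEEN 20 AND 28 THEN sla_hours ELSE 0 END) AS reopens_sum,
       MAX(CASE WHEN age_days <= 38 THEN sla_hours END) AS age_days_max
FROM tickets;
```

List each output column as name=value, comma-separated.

[reopens_sum: reopens <= 2 OR age_days BETWEEN 20 AND 28]
ticket_id=400: ✓ → 70
ticket_id=401: ✓ → 67
ticket_id=402: ✓ → 65
ticket_id=403: ✗
ticket_id=404: ✓ → 64
ticket_id=405: ✓ → 71
ticket_id=406: ✓ → 48
ticket_id=407: ✗
ticket_id=408: ✓ → 76
reopens_sum = 70 + 67 + 65 + 64 + 71 + 48 + 76 = 461
—
[age_days_max: age_days <= 38]
ticket_id=400: ✓ → 70
ticket_id=401: ✓ → 67
ticket_id=402: ✓ → 65
ticket_id=403: ✓ → 32
ticket_id=404: ✓ → 64
ticket_id=405: ✗
ticket_id=406: ✓ → 48
ticket_id=407: ✓ → 39
ticket_id=408: ✓ → 76
age_days_max = MAX(70, 67, 65, 32, 64, 48, 39, 76) = 76

reopens_sum=461, age_days_max=76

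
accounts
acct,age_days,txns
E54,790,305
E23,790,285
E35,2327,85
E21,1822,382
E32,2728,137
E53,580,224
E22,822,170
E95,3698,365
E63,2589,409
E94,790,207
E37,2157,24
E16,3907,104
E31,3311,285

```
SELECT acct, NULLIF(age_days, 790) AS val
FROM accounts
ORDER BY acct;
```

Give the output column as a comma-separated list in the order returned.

acct=E16: age_days=3907 vs 790: differ → 3907
acct=E21: age_days=1822 vs 790: differ → 1822
acct=E22: age_days=822 vs 790: differ → 822
acct=E23: age_days=790 vs 790: equal → NULL
acct=E31: age_days=3311 vs 790: differ → 3311
acct=E32: age_days=2728 vs 790: differ → 2728
acct=E35: age_days=2327 vs 790: differ → 2327
acct=E37: age_days=2157 vs 790: differ → 2157
acct=E53: age_days=580 vs 790: differ → 580
acct=E54: age_days=790 vs 790: equal → NULL
acct=E63: age_days=2589 vs 790: differ → 2589
acct=E94: age_days=790 vs 790: equal → NULL
acct=E95: age_days=3698 vs 790: differ → 3698

3907, 1822, 822, NULL, 3311, 2728, 2327, 2157, 580, NULL, 2589, NULL, 3698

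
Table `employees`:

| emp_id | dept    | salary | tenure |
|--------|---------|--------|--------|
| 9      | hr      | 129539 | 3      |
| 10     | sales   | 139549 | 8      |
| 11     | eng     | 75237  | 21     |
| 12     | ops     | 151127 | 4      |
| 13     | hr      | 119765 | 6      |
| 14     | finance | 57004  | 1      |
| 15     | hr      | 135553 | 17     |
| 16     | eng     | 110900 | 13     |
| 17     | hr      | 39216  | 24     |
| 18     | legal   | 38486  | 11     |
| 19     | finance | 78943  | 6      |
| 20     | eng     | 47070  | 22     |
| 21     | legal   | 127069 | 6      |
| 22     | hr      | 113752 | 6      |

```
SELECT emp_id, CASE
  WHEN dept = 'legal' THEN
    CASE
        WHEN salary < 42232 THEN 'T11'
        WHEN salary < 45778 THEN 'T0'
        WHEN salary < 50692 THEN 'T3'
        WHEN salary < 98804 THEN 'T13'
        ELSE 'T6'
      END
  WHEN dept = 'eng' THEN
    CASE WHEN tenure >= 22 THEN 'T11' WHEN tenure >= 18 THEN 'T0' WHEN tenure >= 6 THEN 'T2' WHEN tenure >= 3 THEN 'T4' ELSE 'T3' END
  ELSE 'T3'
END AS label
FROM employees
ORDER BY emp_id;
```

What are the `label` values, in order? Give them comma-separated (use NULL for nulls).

emp_id=9: dept='hr' → outer ELSE → T3
emp_id=10: dept='sales' → outer ELSE → T3
emp_id=11: dept='eng' → inner[tenure >= 18] → T0
emp_id=12: dept='ops' → outer ELSE → T3
emp_id=13: dept='hr' → outer ELSE → T3
emp_id=14: dept='finance' → outer ELSE → T3
emp_id=15: dept='hr' → outer ELSE → T3
emp_id=16: dept='eng' → inner[tenure >= 6] → T2
emp_id=17: dept='hr' → outer ELSE → T3
emp_id=18: dept='legal' → inner[salary < 42232] → T11
emp_id=19: dept='finance' → outer ELSE → T3
emp_id=20: dept='eng' → inner[tenure >= 22] → T11
emp_id=21: dept='legal' → inner[ELSE] → T6
emp_id=22: dept='hr' → outer ELSE → T3

T3, T3, T0, T3, T3, T3, T3, T2, T3, T11, T3, T11, T6, T3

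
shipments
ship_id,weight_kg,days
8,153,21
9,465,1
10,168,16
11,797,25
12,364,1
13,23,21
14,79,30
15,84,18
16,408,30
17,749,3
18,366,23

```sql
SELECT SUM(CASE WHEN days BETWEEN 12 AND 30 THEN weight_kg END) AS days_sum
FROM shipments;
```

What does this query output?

2078

ship_id=8: ✓ → 153
ship_id=9: ✗
ship_id=10: ✓ → 168
ship_id=11: ✓ → 797
ship_id=12: ✗
ship_id=13: ✓ → 23
ship_id=14: ✓ → 79
ship_id=15: ✓ → 84
ship_id=16: ✓ → 408
ship_id=17: ✗
ship_id=18: ✓ → 366
days_sum = 153 + 168 + 797 + 23 + 79 + 84 + 408 + 366 = 2078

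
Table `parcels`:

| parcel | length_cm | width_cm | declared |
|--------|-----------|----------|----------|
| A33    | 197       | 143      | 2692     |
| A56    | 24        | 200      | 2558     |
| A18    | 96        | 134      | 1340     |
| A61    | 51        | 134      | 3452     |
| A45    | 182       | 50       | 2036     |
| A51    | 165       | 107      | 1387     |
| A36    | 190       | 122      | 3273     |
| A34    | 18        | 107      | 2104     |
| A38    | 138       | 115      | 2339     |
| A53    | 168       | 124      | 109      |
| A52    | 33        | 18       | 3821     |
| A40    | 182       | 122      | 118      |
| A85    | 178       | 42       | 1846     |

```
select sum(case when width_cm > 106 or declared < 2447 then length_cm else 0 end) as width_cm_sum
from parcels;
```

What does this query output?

parcel=A33: ✓ → 197
parcel=A56: ✓ → 24
parcel=A18: ✓ → 96
parcel=A61: ✓ → 51
parcel=A45: ✓ → 182
parcel=A51: ✓ → 165
parcel=A36: ✓ → 190
parcel=A34: ✓ → 18
parcel=A38: ✓ → 138
parcel=A53: ✓ → 168
parcel=A52: ✗
parcel=A40: ✓ → 182
parcel=A85: ✓ → 178
width_cm_sum = 197 + 24 + 96 + 51 + 182 + 165 + 190 + 18 + 138 + 168 + 182 + 178 = 1589

1589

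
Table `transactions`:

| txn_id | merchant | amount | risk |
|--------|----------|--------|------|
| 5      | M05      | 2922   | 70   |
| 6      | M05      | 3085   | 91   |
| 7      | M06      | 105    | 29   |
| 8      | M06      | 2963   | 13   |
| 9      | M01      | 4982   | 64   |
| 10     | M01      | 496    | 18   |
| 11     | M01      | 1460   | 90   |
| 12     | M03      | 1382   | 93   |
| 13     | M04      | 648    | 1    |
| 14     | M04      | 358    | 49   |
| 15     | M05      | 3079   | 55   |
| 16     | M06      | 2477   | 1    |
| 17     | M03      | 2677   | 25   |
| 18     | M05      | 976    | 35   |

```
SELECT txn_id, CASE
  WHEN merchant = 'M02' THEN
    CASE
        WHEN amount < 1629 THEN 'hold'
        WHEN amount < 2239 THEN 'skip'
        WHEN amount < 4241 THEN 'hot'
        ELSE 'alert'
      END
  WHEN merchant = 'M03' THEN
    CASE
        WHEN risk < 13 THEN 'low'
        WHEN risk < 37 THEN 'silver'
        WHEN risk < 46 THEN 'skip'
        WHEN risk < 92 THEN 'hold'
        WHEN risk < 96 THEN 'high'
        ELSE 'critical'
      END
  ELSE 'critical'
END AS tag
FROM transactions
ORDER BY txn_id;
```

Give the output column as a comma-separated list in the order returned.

critical, critical, critical, critical, critical, critical, critical, high, critical, critical, critical, critical, silver, critical

txn_id=5: merchant='M05' → outer ELSE → critical
txn_id=6: merchant='M05' → outer ELSE → critical
txn_id=7: merchant='M06' → outer ELSE → critical
txn_id=8: merchant='M06' → outer ELSE → critical
txn_id=9: merchant='M01' → outer ELSE → critical
txn_id=10: merchant='M01' → outer ELSE → critical
txn_id=11: merchant='M01' → outer ELSE → critical
txn_id=12: merchant='M03' → inner[risk < 96] → high
txn_id=13: merchant='M04' → outer ELSE → critical
txn_id=14: merchant='M04' → outer ELSE → critical
txn_id=15: merchant='M05' → outer ELSE → critical
txn_id=16: merchant='M06' → outer ELSE → critical
txn_id=17: merchant='M03' → inner[risk < 37] → silver
txn_id=18: merchant='M05' → outer ELSE → critical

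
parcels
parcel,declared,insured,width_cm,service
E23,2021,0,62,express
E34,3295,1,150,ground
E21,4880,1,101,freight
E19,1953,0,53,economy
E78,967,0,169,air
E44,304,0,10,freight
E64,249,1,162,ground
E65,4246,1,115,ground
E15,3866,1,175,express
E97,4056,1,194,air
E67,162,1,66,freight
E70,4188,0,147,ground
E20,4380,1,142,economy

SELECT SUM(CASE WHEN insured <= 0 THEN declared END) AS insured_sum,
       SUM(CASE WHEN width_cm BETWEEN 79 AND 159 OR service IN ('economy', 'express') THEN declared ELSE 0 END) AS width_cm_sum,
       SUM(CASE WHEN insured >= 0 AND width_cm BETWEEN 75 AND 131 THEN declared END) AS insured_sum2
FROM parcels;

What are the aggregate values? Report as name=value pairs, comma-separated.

[insured_sum: insured <= 0]
parcel=E23: ✓ → 2021
parcel=E34: ✗
parcel=E21: ✗
parcel=E19: ✓ → 1953
parcel=E78: ✓ → 967
parcel=E44: ✓ → 304
parcel=E64: ✗
parcel=E65: ✗
parcel=E15: ✗
parcel=E97: ✗
parcel=E67: ✗
parcel=E70: ✓ → 4188
parcel=E20: ✗
insured_sum = 2021 + 1953 + 967 + 304 + 4188 = 9433
—
[width_cm_sum: width_cm BETWEEN 79 AND 159 OR service IN ('economy', 'express')]
parcel=E23: ✓ → 2021
parcel=E34: ✓ → 3295
parcel=E21: ✓ → 4880
parcel=E19: ✓ → 1953
parcel=E78: ✗
parcel=E44: ✗
parcel=E64: ✗
parcel=E65: ✓ → 4246
parcel=E15: ✓ → 3866
parcel=E97: ✗
parcel=E67: ✗
parcel=E70: ✓ → 4188
parcel=E20: ✓ → 4380
width_cm_sum = 2021 + 3295 + 4880 + 1953 + 4246 + 3866 + 4188 + 4380 = 28829
—
[insured_sum2: insured >= 0 AND width_cm BETWEEN 75 AND 131]
parcel=E23: ✗
parcel=E34: ✗
parcel=E21: ✓ → 4880
parcel=E19: ✗
parcel=E78: ✗
parcel=E44: ✗
parcel=E64: ✗
parcel=E65: ✓ → 4246
parcel=E15: ✗
parcel=E97: ✗
parcel=E67: ✗
parcel=E70: ✗
parcel=E20: ✗
insured_sum2 = 4880 + 4246 = 9126

insured_sum=9433, width_cm_sum=28829, insured_sum2=9126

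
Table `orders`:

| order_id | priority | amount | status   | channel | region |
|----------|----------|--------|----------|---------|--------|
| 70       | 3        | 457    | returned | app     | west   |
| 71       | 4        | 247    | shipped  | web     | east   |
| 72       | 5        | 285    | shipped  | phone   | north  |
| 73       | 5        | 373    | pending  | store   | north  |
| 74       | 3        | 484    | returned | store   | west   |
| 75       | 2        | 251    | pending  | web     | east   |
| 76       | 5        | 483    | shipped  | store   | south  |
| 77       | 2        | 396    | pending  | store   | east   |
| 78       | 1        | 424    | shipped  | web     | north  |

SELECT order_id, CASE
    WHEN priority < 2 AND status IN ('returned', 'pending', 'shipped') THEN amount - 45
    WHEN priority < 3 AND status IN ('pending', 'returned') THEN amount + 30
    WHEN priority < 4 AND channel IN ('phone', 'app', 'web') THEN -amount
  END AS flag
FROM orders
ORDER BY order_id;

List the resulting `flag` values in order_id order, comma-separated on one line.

order_id=70: priority < 4 AND channel IN ('phone', 'app', 'web') → -457
order_id=71: (no match → NULL) → NULL
order_id=72: (no match → NULL) → NULL
order_id=73: (no match → NULL) → NULL
order_id=74: (no match → NULL) → NULL
order_id=75: priority < 3 AND status IN ('pending', 'returned') → 281
order_id=76: (no match → NULL) → NULL
order_id=77: priority < 3 AND status IN ('pending', 'returned') → 426
order_id=78: priority < 2 AND status IN ('returned', 'pending', 'shipped') → 379

-457, NULL, NULL, NULL, NULL, 281, NULL, 426, 379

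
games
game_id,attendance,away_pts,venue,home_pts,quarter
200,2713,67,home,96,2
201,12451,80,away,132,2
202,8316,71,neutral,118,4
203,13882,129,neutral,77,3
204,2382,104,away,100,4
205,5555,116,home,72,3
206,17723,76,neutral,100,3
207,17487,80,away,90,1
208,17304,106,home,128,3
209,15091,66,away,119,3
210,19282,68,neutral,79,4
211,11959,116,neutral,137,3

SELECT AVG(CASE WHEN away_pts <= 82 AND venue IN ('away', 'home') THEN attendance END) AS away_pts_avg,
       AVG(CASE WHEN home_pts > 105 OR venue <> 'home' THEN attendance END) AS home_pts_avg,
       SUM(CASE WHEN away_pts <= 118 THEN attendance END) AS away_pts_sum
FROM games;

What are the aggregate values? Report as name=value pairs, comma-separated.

[away_pts_avg: away_pts <= 82 AND venue IN ('away', 'home')]
game_id=200: ✓ → 2713
game_id=201: ✓ → 12451
game_id=202: ✗
game_id=203: ✗
game_id=204: ✗
game_id=205: ✗
game_id=206: ✗
game_id=207: ✓ → 17487
game_id=208: ✗
game_id=209: ✓ → 15091
game_id=210: ✗
game_id=211: ✗
away_pts_avg = (2713 + 12451 + 17487 + 15091) / 4 = 11935.5
—
[home_pts_avg: home_pts > 105 OR venue <> 'home']
game_id=200: ✗
game_id=201: ✓ → 12451
game_id=202: ✓ → 8316
game_id=203: ✓ → 13882
game_id=204: ✓ → 2382
game_id=205: ✗
game_id=206: ✓ → 17723
game_id=207: ✓ → 17487
game_id=208: ✓ → 17304
game_id=209: ✓ → 15091
game_id=210: ✓ → 19282
game_id=211: ✓ → 11959
home_pts_avg = (12451 + 8316 + 13882 + 2382 + 17723 + 17487 + 17304 + 15091 + 19282 + 11959) / 10 = 13587.7
—
[away_pts_sum: away_pts <= 118]
game_id=200: ✓ → 2713
game_id=201: ✓ → 12451
game_id=202: ✓ → 8316
game_id=203: ✗
game_id=204: ✓ → 2382
game_id=205: ✓ → 5555
game_id=206: ✓ → 17723
game_id=207: ✓ → 17487
game_id=208: ✓ → 17304
game_id=209: ✓ → 15091
game_id=210: ✓ → 19282
game_id=211: ✓ → 11959
away_pts_sum = 2713 + 12451 + 8316 + 2382 + 5555 + 17723 + 17487 + 17304 + 15091 + 19282 + 11959 = 130263

away_pts_avg=11935.5, home_pts_avg=13587.7, away_pts_sum=130263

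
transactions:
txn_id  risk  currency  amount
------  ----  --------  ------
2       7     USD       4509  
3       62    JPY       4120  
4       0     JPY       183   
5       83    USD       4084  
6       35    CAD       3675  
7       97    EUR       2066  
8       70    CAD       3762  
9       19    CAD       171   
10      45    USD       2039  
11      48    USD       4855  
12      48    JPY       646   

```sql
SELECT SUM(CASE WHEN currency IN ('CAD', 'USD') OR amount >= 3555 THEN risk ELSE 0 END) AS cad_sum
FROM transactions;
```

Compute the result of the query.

369

txn_id=2: ✓ → 7
txn_id=3: ✓ → 62
txn_id=4: ✗
txn_id=5: ✓ → 83
txn_id=6: ✓ → 35
txn_id=7: ✗
txn_id=8: ✓ → 70
txn_id=9: ✓ → 19
txn_id=10: ✓ → 45
txn_id=11: ✓ → 48
txn_id=12: ✗
cad_sum = 7 + 62 + 83 + 35 + 70 + 19 + 45 + 48 = 369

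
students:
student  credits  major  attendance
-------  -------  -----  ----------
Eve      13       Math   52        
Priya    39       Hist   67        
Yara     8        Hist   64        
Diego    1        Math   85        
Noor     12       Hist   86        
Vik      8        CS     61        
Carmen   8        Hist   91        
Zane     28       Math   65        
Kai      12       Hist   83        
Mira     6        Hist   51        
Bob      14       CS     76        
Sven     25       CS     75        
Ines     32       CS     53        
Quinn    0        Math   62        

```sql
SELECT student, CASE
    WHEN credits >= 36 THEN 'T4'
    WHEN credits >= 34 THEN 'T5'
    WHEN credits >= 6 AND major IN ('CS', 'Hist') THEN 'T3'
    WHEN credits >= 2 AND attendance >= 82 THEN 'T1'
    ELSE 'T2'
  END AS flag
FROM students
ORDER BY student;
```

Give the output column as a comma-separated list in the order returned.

T3, T3, T2, T2, T3, T3, T3, T3, T4, T2, T3, T3, T3, T2

student=Bob: credits >= 6 AND major IN ('CS', 'Hist') → T3
student=Carmen: credits >= 6 AND major IN ('CS', 'Hist') → T3
student=Diego: ELSE → T2
student=Eve: ELSE → T2
student=Ines: credits >= 6 AND major IN ('CS', 'Hist') → T3
student=Kai: credits >= 6 AND major IN ('CS', 'Hist') → T3
student=Mira: credits >= 6 AND major IN ('CS', 'Hist') → T3
student=Noor: credits >= 6 AND major IN ('CS', 'Hist') → T3
student=Priya: credits >= 36 → T4
student=Quinn: ELSE → T2
student=Sven: credits >= 6 AND major IN ('CS', 'Hist') → T3
student=Vik: credits >= 6 AND major IN ('CS', 'Hist') → T3
student=Yara: credits >= 6 AND major IN ('CS', 'Hist') → T3
student=Zane: ELSE → T2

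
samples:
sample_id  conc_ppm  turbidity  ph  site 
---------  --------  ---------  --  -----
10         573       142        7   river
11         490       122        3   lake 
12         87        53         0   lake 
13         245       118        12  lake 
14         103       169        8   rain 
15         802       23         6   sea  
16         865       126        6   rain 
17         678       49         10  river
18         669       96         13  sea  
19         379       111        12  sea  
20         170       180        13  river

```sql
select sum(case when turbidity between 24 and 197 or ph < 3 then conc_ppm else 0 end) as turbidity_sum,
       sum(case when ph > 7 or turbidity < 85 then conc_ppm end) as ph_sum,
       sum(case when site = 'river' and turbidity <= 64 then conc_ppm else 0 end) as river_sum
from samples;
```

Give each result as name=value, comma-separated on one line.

[turbidity_sum: turbidity between 24 and 197 or ph < 3]
sample_id=10: ✓ → 573
sample_id=11: ✓ → 490
sample_id=12: ✓ → 87
sample_id=13: ✓ → 245
sample_id=14: ✓ → 103
sample_id=15: ✗
sample_id=16: ✓ → 865
sample_id=17: ✓ → 678
sample_id=18: ✓ → 669
sample_id=19: ✓ → 379
sample_id=20: ✓ → 170
turbidity_sum = 573 + 490 + 87 + 245 + 103 + 865 + 678 + 669 + 379 + 170 = 4259
—
[ph_sum: ph > 7 or turbidity < 85]
sample_id=10: ✗
sample_id=11: ✗
sample_id=12: ✓ → 87
sample_id=13: ✓ → 245
sample_id=14: ✓ → 103
sample_id=15: ✓ → 802
sample_id=16: ✗
sample_id=17: ✓ → 678
sample_id=18: ✓ → 669
sample_id=19: ✓ → 379
sample_id=20: ✓ → 170
ph_sum = 87 + 245 + 103 + 802 + 678 + 669 + 379 + 170 = 3133
—
[river_sum: site = 'river' and turbidity <= 64]
sample_id=10: ✗
sample_id=11: ✗
sample_id=12: ✗
sample_id=13: ✗
sample_id=14: ✗
sample_id=15: ✗
sample_id=16: ✗
sample_id=17: ✓ → 678
sample_id=18: ✗
sample_id=19: ✗
sample_id=20: ✗
river_sum = 678

turbidity_sum=4259, ph_sum=3133, river_sum=678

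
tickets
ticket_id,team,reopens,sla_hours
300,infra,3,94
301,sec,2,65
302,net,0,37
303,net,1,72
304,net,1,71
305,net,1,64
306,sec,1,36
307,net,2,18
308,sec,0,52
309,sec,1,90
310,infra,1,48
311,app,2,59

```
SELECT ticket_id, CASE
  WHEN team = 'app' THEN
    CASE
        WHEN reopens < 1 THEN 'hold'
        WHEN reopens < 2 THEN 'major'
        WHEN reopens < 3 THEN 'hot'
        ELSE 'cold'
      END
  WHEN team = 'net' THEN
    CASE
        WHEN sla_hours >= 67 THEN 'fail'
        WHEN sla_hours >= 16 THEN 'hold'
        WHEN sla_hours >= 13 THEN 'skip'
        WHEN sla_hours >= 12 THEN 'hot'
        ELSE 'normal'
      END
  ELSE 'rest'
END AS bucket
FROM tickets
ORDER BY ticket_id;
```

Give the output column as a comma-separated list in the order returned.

rest, rest, hold, fail, fail, hold, rest, hold, rest, rest, rest, hot

ticket_id=300: team='infra' → outer ELSE → rest
ticket_id=301: team='sec' → outer ELSE → rest
ticket_id=302: team='net' → inner[sla_hours >= 16] → hold
ticket_id=303: team='net' → inner[sla_hours >= 67] → fail
ticket_id=304: team='net' → inner[sla_hours >= 67] → fail
ticket_id=305: team='net' → inner[sla_hours >= 16] → hold
ticket_id=306: team='sec' → outer ELSE → rest
ticket_id=307: team='net' → inner[sla_hours >= 16] → hold
ticket_id=308: team='sec' → outer ELSE → rest
ticket_id=309: team='sec' → outer ELSE → rest
ticket_id=310: team='infra' → outer ELSE → rest
ticket_id=311: team='app' → inner[reopens < 3] → hot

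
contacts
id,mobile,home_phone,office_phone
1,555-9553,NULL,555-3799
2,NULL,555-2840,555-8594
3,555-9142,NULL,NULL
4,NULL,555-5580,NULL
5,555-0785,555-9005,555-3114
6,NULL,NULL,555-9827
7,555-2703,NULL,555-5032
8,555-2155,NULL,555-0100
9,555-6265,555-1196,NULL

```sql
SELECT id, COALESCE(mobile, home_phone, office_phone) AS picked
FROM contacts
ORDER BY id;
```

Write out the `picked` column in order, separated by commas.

id=1: mobile=555-9553 → 555-9553
id=2: mobile=NULL, home_phone=555-2840 → 555-2840
id=3: mobile=555-9142 → 555-9142
id=4: mobile=NULL, home_phone=555-5580 → 555-5580
id=5: mobile=555-0785 → 555-0785
id=6: mobile=NULL, home_phone=NULL, office_phone=555-9827 → 555-9827
id=7: mobile=555-2703 → 555-2703
id=8: mobile=555-2155 → 555-2155
id=9: mobile=555-6265 → 555-6265

555-9553, 555-2840, 555-9142, 555-5580, 555-0785, 555-9827, 555-2703, 555-2155, 555-6265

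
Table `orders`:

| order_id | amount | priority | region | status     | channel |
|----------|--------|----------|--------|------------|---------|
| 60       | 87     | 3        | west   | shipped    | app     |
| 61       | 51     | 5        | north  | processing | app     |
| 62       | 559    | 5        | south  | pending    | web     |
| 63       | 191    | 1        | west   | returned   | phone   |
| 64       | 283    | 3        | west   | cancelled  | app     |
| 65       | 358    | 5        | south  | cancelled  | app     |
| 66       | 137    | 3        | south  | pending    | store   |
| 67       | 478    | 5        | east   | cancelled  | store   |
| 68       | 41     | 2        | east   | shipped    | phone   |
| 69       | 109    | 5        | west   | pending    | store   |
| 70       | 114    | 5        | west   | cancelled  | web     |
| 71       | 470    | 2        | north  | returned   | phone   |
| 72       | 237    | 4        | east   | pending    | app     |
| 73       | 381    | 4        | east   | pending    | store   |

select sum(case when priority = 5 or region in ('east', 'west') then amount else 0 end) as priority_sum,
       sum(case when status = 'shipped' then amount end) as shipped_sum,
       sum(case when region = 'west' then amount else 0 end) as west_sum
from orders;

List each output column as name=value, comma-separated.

priority_sum=2889, shipped_sum=128, west_sum=784

[priority_sum: priority = 5 or region in ('east', 'west')]
order_id=60: ✓ → 87
order_id=61: ✓ → 51
order_id=62: ✓ → 559
order_id=63: ✓ → 191
order_id=64: ✓ → 283
order_id=65: ✓ → 358
order_id=66: ✗
order_id=67: ✓ → 478
order_id=68: ✓ → 41
order_id=69: ✓ → 109
order_id=70: ✓ → 114
order_id=71: ✗
order_id=72: ✓ → 237
order_id=73: ✓ → 381
priority_sum = 87 + 51 + 559 + 191 + 283 + 358 + 478 + 41 + 109 + 114 + 237 + 381 = 2889
—
[shipped_sum: status = 'shipped']
order_id=60: ✓ → 87
order_id=61: ✗
order_id=62: ✗
order_id=63: ✗
order_id=64: ✗
order_id=65: ✗
order_id=66: ✗
order_id=67: ✗
order_id=68: ✓ → 41
order_id=69: ✗
order_id=70: ✗
order_id=71: ✗
order_id=72: ✗
order_id=73: ✗
shipped_sum = 87 + 41 = 128
—
[west_sum: region = 'west']
order_id=60: ✓ → 87
order_id=61: ✗
order_id=62: ✗
order_id=63: ✓ → 191
order_id=64: ✓ → 283
order_id=65: ✗
order_id=66: ✗
order_id=67: ✗
order_id=68: ✗
order_id=69: ✓ → 109
order_id=70: ✓ → 114
order_id=71: ✗
order_id=72: ✗
order_id=73: ✗
west_sum = 87 + 191 + 283 + 109 + 114 = 784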